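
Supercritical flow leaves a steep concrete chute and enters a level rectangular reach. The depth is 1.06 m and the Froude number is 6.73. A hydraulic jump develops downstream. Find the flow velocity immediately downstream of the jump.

Fr₁ = 6.73 (given).
From the momentum equation for a rectangular channel, y₂/y₁ = ½[√(1 + 8Fr₁²) − 1] = ½[√363.3 − 1] = 9.03.
y₂ = 9.03 × 1.06 = 9.57 m.
V₁ = Fr₁·√(g·y₁) = 6.73×√(9.81×1.06) = 21.7 m/s; q = V₁·y₁ = 23.0 m²/s.
V₂ = q/y₂ = 23.0/9.57 = 2.40 m/s.

V₂ = 2.40 m/s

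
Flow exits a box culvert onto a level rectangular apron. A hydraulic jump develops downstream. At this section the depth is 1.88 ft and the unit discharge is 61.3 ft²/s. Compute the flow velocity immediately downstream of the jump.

V₂ = 5.99 ft/s

V₁ = q/y₁ = 61.3/1.88 = 32.6 ft/s. Fr₁ = V₁/√(g·y₁) = 32.6/√(32.2×1.88) = 4.19.
Sequent-depth ratio: y₂/y₁ = ½[√(1 + 8Fr₁²) − 1] = ½[√141.5 − 1] = 5.45.
y₂ = 5.45 × 1.88 = 10.2 ft.
V₂ = q/y₂ = 61.3/10.2 = 5.99 ft/s.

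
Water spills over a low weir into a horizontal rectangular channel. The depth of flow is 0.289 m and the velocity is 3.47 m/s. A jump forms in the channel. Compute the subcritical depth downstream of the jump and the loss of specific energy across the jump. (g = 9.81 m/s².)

y₂ = 0.710 m; ΔE = 0.0910 m

Fr₁ = V₁/√(g·y₁) = 3.47/√(9.81×0.289) = 2.06.
Conjugate-depth relation: y₂/y₁ = ½[√(1 + 8Fr₁²) − 1] = ½[√34.98 − 1] = 2.46.
y₂ = 2.46 × 0.289 = 0.710 m.
Head loss: ΔE = (y₂ − y₁)³/(4y₁y₂) = (0.710 − 0.289)³/(4×0.289×0.710) = 0.0747/0.821 = 0.0910 m.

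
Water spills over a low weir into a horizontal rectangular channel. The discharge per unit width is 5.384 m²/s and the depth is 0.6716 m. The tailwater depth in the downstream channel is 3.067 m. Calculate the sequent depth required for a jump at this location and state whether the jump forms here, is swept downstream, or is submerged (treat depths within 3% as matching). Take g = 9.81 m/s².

V₁ = q/y₁ = 5.384/0.6716 = 8.017 m/s. Fr₁ = V₁/√(g·y₁) = 8.017/√(9.81×0.6716) = 3.123.
By Bélanger, y₂/y₁ = ½[√(1 + 8Fr₁²) − 1] = ½[√79.037 − 1] = 3.945.
y₂ = 3.945 × 0.6716 = 2.650 m.
Tailwater y_tw = 3.067 m: y_tw > y₂, so the jump is submerged.

y₂ = 2.650 m; the jump is submerged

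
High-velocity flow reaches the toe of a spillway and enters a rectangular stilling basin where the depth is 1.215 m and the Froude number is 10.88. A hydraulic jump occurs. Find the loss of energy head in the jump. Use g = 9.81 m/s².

ΔE = 54.71 m

Fr₁ = 10.88 (given).
Conjugate-depth relation: y₂/y₁ = ½[√(1 + 8Fr₁²) − 1] = ½[√948.00 − 1] = 14.89.
y₂ = 14.89 × 1.215 = 18.10 m.
Head loss: ΔE = (y₂ − y₁)³/(4y₁y₂) = (18.10 − 1.215)³/(4×1.215×18.10) = 4812/87.95 = 54.71 m.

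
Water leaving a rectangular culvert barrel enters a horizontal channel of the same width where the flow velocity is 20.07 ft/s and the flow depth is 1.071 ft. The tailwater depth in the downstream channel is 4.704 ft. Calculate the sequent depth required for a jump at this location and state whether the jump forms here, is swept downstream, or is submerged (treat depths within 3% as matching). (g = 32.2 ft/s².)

Fr₁ = V₁/√(g·y₁) = 20.07/√(32.2×1.071) = 3.418.
Conjugate-depth relation: y₂/y₁ = ½[√(1 + 8Fr₁²) − 1] = ½[√94.441 − 1] = 4.359.
y₂ = 4.359 × 1.071 = 4.669 ft.
Tailwater y_tw = 4.704 ft: y_tw ≈ y₂, so the jump forms here.

y₂ = 4.669 ft; the jump forms here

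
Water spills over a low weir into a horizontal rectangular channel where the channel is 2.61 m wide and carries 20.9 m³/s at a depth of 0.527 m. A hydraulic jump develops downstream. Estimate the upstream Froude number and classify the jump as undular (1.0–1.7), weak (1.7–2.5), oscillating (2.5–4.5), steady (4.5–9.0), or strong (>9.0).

q = Q/b = 20.9/2.61 = 8.01 m²/s; V₁ = q/y₁ = 15.2 m/s. Fr₁ = V₁/√(g·y₁) = 6.68.
Fr₁ = 6.68 lies in the steady range.

Fr₁ = 6.68; steady jump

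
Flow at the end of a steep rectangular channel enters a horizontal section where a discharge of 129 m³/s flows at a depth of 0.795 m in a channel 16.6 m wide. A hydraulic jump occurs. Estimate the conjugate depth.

y₂ = 3.56 m

q = Q/b = 129/16.6 = 7.77 m²/s; V₁ = q/y₁ = 9.77 m/s. Fr₁ = V₁/√(g·y₁) = 3.50.
Sequent-depth ratio: y₂/y₁ = ½[√(1 + 8Fr₁²) − 1] = ½[√99.01 − 1] = 4.48.
y₂ = 4.48 × 0.795 = 3.56 m.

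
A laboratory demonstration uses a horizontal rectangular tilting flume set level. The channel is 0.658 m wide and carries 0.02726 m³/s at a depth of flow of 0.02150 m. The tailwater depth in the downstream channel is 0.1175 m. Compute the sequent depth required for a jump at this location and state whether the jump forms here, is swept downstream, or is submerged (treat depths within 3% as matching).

y₂ = 0.1173 m; the jump forms here

q = Q/b = 0.02726/0.658 = 0.04143 m²/s; V₁ = q/y₁ = 1.927 m/s. Fr₁ = V₁/√(g·y₁) = 4.196.
By Bélanger, y₂/y₁ = ½[√(1 + 8Fr₁²) − 1] = ½[√141.83 − 1] = 5.455.
y₂ = 5.455 × 0.02150 = 0.1173 m.
Tailwater y_tw = 0.1175 m: y_tw ≈ y₂, so the jump forms here.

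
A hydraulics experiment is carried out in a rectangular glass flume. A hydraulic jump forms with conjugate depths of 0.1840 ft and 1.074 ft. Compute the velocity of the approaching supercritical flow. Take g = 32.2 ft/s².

V₁ = 10.87 ft/s

For a rectangular channel the momentum equation gives q² = ½·g·y₁·y₂·(y₁ + y₂) = ½×32.2×0.1840×1.074×1.258 = 4.002.
q = √4.002 = 2.001 ft²/s.
V₁ = q/y₁ = 2.001/0.1840 = 10.87 ft/s.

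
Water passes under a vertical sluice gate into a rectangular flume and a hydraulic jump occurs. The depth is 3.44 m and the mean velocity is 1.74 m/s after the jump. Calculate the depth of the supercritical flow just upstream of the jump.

y₁ = 0.534 m

Fr₂ = V₂/√(g·y₂) = 1.74/√(9.81×3.44) = 0.300.
Applying the sequent-depth relation in reverse, y₁/y₂ = ½[√(1 + 8Fr₂²) − 1] = ½[√1.718 − 1] = 0.155.
y₁ = 0.155 × 3.44 = 0.534 m.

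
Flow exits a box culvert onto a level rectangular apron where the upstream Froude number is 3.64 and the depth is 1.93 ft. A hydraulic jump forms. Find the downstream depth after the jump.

y₂ = 9.02 ft

Fr₁ = 3.64 (given).
Bélanger equation: y₂/y₁ = ½[√(1 + 8Fr₁²) − 1] = ½[√107.0 − 1] = 4.67.
y₂ = 4.67 × 1.93 = 9.02 ft.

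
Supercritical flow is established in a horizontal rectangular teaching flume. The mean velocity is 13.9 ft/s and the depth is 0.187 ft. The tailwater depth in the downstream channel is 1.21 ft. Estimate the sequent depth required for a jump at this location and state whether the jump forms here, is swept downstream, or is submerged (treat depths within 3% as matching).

Fr₁ = V₁/√(g·y₁) = 13.9/√(32.2×0.187) = 5.66.
Bélanger equation: y₂/y₁ = ½[√(1 + 8Fr₁²) − 1] = ½[√257.7 − 1] = 7.53.
y₂ = 7.53 × 0.187 = 1.41 ft.
Tailwater y_tw = 1.21 ft: y_tw < y₂, so the jump is swept downstream.

y₂ = 1.41 ft; the jump is swept downstream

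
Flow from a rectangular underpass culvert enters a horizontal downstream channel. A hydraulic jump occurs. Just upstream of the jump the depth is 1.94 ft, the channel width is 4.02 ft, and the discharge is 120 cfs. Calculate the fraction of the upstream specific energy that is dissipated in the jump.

q = Q/b = 120/4.02 = 29.9 ft²/s; V₁ = q/y₁ = 15.4 ft/s. Fr₁ = V₁/√(g·y₁) = 1.95.
Sequent-depth ratio: y₂/y₁ = ½[√(1 + 8Fr₁²) − 1] = ½[√31.32 − 1] = 2.30.
y₂ = 2.30 × 1.94 = 4.46 ft.
E₁ = y₁ + V₁²/2g = 5.62 ft. ΔE = (y₂ − y₁)³/(4y₁y₂) = 0.462 ft. ΔE/E₁ = 0.462/5.62 = 0.0822.

ΔE/E₁ = 0.0822 (8.22%)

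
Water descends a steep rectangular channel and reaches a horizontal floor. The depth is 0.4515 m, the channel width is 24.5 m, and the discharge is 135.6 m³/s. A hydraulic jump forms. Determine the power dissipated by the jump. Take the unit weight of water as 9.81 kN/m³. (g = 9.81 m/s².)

q = Q/b = 135.6/24.5 = 5.535 m²/s; V₁ = q/y₁ = 12.26 m/s. Fr₁ = V₁/√(g·y₁) = 5.825.
By Bélanger, y₂/y₁ = ½[√(1 + 8Fr₁²) − 1] = ½[√272.42 − 1] = 7.753.
y₂ = 7.753 × 0.4515 = 3.500 m.
V₂ = q/y₂ = 5.535/3.500 = 1.581 m/s. E₁ = y₁ + V₁²/2g = 8.111 m; E₂ = y₂ + V₂²/2g = 3.628 m. ΔE = E₁ − E₂ = 4.483 m.
P = γ·Q·ΔE = 9.81 × 135.6 × 4.483 = 5963 kW.

P = 5963 kW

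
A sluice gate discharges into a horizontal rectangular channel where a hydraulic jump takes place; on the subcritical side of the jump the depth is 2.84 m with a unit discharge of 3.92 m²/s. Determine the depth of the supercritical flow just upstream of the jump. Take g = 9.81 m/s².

V₂ = q/y₂ = 3.92/2.84 = 1.38 m/s; Fr₂ = V₂/√(g·y₂) = 0.262.
Since the conjugate-depth ratio holds either way, y₁/y₂ = ½[√(1 + 8Fr₂²) − 1] = ½[√1.547 − 1] = 0.122.
y₁ = 0.122 × 2.84 = 0.346 m.

y₁ = 0.346 m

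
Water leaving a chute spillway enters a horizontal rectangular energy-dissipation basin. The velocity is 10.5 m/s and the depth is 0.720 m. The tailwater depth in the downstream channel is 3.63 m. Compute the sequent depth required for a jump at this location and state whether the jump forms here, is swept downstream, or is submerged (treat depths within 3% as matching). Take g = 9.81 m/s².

Fr₁ = V₁/√(g·y₁) = 10.5/√(9.81×0.720) = 3.95.
Sequent-depth ratio: y₂/y₁ = ½[√(1 + 8Fr₁²) − 1] = ½[√125.9 − 1] = 5.11.
y₂ = 5.11 × 0.720 = 3.68 m.
Tailwater y_tw = 3.63 m: y_tw ≈ y₂, so the jump forms here.

y₂ = 3.68 m; the jump forms here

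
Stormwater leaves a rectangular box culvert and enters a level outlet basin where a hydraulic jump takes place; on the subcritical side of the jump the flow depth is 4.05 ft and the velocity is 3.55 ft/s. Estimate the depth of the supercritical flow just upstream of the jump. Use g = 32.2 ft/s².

Fr₂ = V₂/√(g·y₂) = 3.55/√(32.2×4.05) = 0.311.
The Bélanger relation is symmetric: y₁/y₂ = ½[√(1 + 8Fr₂²) − 1] = ½[√1.773 − 1] = 0.166.
y₁ = 0.166 × 4.05 = 0.671 ft.

y₁ = 0.671 ft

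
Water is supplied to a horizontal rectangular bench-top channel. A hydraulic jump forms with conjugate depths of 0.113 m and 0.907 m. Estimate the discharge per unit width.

For a rectangular channel the momentum equation gives q² = ½·g·y₁·y₂·(y₁ + y₂) = ½×9.81×0.113×0.907×1.02 = 0.513.
q = √0.513 = 0.716 m²/s.

q = 0.716 m²/s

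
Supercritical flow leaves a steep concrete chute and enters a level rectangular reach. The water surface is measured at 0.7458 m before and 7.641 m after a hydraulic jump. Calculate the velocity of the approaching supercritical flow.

V₁ = 20.53 m/s

For a rectangular channel the momentum equation gives q² = ½·g·y₁·y₂·(y₁ + y₂) = ½×9.81×0.7458×7.641×8.387 = 234.4.
q = √234.4 = 15.31 m²/s.
V₁ = q/y₁ = 15.31/0.7458 = 20.53 m/s.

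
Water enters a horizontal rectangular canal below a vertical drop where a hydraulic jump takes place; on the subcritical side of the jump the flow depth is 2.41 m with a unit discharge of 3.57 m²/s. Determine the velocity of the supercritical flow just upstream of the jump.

V₁ = 9.26 m/s

V₂ = q/y₂ = 3.57/2.41 = 1.48 m/s; Fr₂ = V₂/√(g·y₂) = 0.305.
Since the conjugate-depth ratio holds either way, y₁/y₂ = ½[√(1 + 8Fr₂²) − 1] = ½[√1.743 − 1] = 0.160.
y₁ = 0.160 × 2.41 = 0.386 m.
V₁ = q/y₁ = 3.57/0.386 = 9.26 m/s.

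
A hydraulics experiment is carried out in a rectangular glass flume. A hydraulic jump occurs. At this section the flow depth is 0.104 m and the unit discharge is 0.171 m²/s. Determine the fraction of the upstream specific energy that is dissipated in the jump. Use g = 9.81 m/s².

ΔE/E₁ = 0.0363 (3.63%)

V₁ = q/y₁ = 0.171/0.104 = 1.64 m/s. Fr₁ = V₁/√(g·y₁) = 1.64/√(9.81×0.104) = 1.63.
By Bélanger, y₂/y₁ = ½[√(1 + 8Fr₁²) − 1] = ½[√22.20 − 1] = 1.86.
y₂ = 1.86 × 0.104 = 0.193 m.
E₁ = y₁ + V₁²/2g = 0.242 m. ΔE = (y₂ − y₁)³/(4y₁y₂) = 0.00878 m. ΔE/E₁ = 0.00878/0.242 = 0.0363.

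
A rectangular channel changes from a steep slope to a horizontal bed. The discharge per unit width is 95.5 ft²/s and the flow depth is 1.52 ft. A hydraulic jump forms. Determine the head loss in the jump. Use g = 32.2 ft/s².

ΔE = 43.8 ft

V₁ = q/y₁ = 95.5/1.52 = 62.8 ft/s. Fr₁ = V₁/√(g·y₁) = 62.8/√(32.2×1.52) = 8.98.
Sequent-depth ratio: y₂/y₁ = ½[√(1 + 8Fr₁²) − 1] = ½[√646.2 − 1] = 12.2.
y₂ = 12.2 × 1.52 = 18.6 ft.
Head loss: ΔE = (y₂ − y₁)³/(4y₁y₂) = (18.6 − 1.52)³/(4×1.52×18.6) = 4948/113 = 43.8 ft.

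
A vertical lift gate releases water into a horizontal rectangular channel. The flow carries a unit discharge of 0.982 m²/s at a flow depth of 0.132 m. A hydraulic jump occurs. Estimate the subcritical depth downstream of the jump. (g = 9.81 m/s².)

y₂ = 1.16 m

V₁ = q/y₁ = 0.982/0.132 = 7.44 m/s. Fr₁ = V₁/√(g·y₁) = 7.44/√(9.81×0.132) = 6.54.
Bélanger equation: y₂/y₁ = ½[√(1 + 8Fr₁²) − 1] = ½[√342.9 − 1] = 8.76.
y₂ = 8.76 × 0.132 = 1.16 m.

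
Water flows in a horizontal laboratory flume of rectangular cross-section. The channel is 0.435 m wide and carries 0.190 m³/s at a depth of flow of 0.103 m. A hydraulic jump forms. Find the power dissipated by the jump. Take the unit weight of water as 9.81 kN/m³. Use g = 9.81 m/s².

q = Q/b = 0.190/0.435 = 0.437 m²/s; V₁ = q/y₁ = 4.24 m/s. Fr₁ = V₁/√(g·y₁) = 4.22.
Sequent-depth ratio: y₂/y₁ = ½[√(1 + 8Fr₁²) − 1] = ½[√143.4 − 1] = 5.49.
y₂ = 5.49 × 0.103 = 0.565 m.
Head loss: ΔE = (y₂ − y₁)³/(4y₁y₂) = (0.565 − 0.103)³/(4×0.103×0.565) = 0.0987/0.233 = 0.424 m.
P = γ·Q·ΔE = 9.81 × 0.190 × 0.424 = 0.790 kW.

P = 0.790 kW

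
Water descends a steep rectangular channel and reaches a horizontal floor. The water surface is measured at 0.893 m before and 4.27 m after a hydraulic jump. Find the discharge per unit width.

For a rectangular channel the momentum equation gives q² = ½·g·y₁·y₂·(y₁ + y₂) = ½×9.81×0.893×4.27×5.16 = 96.6.
q = √96.6 = 9.83 m²/s.

q = 9.83 m²/s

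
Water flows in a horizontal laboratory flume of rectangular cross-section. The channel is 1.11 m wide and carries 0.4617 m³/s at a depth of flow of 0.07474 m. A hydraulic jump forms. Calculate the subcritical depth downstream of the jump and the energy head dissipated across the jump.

y₂ = 0.6506 m; ΔE = 0.9819 m

q = Q/b = 0.4617/1.11 = 0.4159 m²/s; V₁ = q/y₁ = 5.565 m/s. Fr₁ = V₁/√(g·y₁) = 6.499.
Conjugate-depth relation: y₂/y₁ = ½[√(1 + 8Fr₁²) − 1] = ½[√338.94 − 1] = 8.705.
y₂ = 8.705 × 0.07474 = 0.6506 m.
Head loss: ΔE = (y₂ − y₁)³/(4y₁y₂) = (0.6506 − 0.07474)³/(4×0.07474×0.6506) = 0.1910/0.1945 = 0.9819 m.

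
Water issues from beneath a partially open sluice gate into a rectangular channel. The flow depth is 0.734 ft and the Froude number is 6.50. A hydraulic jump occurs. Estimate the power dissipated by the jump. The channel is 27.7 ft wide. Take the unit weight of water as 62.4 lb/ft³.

P = 703 hp

Fr₁ = 6.50 (given).
Sequent-depth ratio: y₂/y₁ = ½[√(1 + 8Fr₁²) − 1] = ½[√339.0 − 1] = 8.71.
y₂ = 8.71 × 0.734 = 6.39 ft.
V₁ = Fr₁·√(g·y₁) = 6.50×√(32.2×0.734) = 31.6 ft/s; q = V₁·y₁ = 23.2 ft²/s. V₂ = q/y₂ = 23.2/6.39 = 3.63 ft/s. E₁ = y₁ + V₁²/2g = 16.2 ft; E₂ = y₂ + V₂²/2g = 6.59 ft. ΔE = E₁ − E₂ = 9.64 ft.
Q = q·b = 23.2 × 27.7 = 642 cfs. P = γ·Q·ΔE/550 = 62.4 × 642 × 9.64 / 550 = 703 hp.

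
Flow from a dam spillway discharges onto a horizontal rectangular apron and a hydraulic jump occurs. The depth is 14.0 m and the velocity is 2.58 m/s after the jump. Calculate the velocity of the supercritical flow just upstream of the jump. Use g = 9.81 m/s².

V₁ = 29.0 m/s

Fr₂ = V₂/√(g·y₂) = 2.58/√(9.81×14.0) = 0.220.
From the momentum equation (using Fr₂), y₁/y₂ = ½[√(1 + 8Fr₂²) − 1] = ½[√1.388 − 1] = 0.0890.
y₁ = 0.0890 × 14.0 = 1.25 m.
V₁ = q/y₁ = 36.1/1.25 = 29.0 m/s.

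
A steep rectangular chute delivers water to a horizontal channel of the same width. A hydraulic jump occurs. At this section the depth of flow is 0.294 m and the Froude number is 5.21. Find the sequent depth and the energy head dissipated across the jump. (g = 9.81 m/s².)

Fr₁ = 5.21 (given).
Conjugate-depth relation: y₂/y₁ = ½[√(1 + 8Fr₁²) − 1] = ½[√218.2 − 1] = 6.88.
y₂ = 6.88 × 0.294 = 2.02 m.
Head loss: ΔE = (y₂ − y₁)³/(4y₁y₂) = (2.02 − 0.294)³/(4×0.294×2.02) = 5.18/2.38 = 2.18 m.

y₂ = 2.02 m; ΔE = 2.18 m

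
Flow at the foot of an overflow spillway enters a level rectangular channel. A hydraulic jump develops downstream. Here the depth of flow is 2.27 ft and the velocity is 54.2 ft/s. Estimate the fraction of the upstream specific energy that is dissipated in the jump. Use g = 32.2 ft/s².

ΔE/E₁ = 0.585 (58.5%)

Fr₁ = V₁/√(g·y₁) = 54.2/√(32.2×2.27) = 6.34.
Bélanger equation: y₂/y₁ = ½[√(1 + 8Fr₁²) − 1] = ½[√322.5 − 1] = 8.48.
y₂ = 8.48 × 2.27 = 19.2 ft.
E₁ = y₁ + V₁²/2g = 47.9 ft. ΔE = (y₂ − y₁)³/(4y₁y₂) = 28.0 ft. ΔE/E₁ = 28.0/47.9 = 0.585.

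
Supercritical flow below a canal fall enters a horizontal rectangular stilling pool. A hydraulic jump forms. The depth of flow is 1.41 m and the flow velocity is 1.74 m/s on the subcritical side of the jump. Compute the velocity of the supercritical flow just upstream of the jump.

Fr₂ = V₂/√(g·y₂) = 1.74/√(9.81×1.41) = 0.468.
Applying the sequent-depth relation in reverse, y₁/y₂ = ½[√(1 + 8Fr₂²) − 1] = ½[√2.751 − 1] = 0.329.
y₁ = 0.329 × 1.41 = 0.464 m.
V₁ = q/y₁ = 2.45/0.464 = 5.28 m/s.

V₁ = 5.28 m/s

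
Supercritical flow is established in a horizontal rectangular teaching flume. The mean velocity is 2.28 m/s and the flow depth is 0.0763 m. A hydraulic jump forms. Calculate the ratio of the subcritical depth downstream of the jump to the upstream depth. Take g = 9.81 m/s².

y₂/y₁ = 3.26

Fr₁ = V₁/√(g·y₁) = 2.28/√(9.81×0.0763) = 2.64.
Conjugate-depth relation: y₂/y₁ = ½[√(1 + 8Fr₁²) − 1] = ½[√56.56 − 1] = 3.26.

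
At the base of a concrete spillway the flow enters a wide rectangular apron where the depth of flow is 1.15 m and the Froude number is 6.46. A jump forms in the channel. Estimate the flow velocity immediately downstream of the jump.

V₂ = 2.51 m/s

Fr₁ = 6.46 (given).
By Bélanger, y₂/y₁ = ½[√(1 + 8Fr₁²) − 1] = ½[√334.9 − 1] = 8.65.
y₂ = 8.65 × 1.15 = 9.95 m.
V₁ = Fr₁·√(g·y₁) = 6.46×√(9.81×1.15) = 21.7 m/s; q = V₁·y₁ = 25.0 m²/s.
V₂ = q/y₂ = 25.0/9.95 = 2.51 m/s.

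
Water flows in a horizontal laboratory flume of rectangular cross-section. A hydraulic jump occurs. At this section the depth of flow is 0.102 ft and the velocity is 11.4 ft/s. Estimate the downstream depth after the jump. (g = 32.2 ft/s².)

Fr₁ = V₁/√(g·y₁) = 11.4/√(32.2×0.102) = 6.29.
Sequent-depth ratio: y₂/y₁ = ½[√(1 + 8Fr₁²) − 1] = ½[√317.6 − 1] = 8.41.
y₂ = 8.41 × 0.102 = 0.858 ft.

y₂ = 0.858 ft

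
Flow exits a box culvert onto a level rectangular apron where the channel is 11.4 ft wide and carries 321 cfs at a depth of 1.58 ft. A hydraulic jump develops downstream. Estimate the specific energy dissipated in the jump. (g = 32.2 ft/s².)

q = Q/b = 321/11.4 = 28.2 ft²/s; V₁ = q/y₁ = 17.8 ft/s. Fr₁ = V₁/√(g·y₁) = 2.50.
Conjugate-depth relation: y₂/y₁ = ½[√(1 + 8Fr₁²) − 1] = ½[√50.94 − 1] = 3.07.
y₂ = 3.07 × 1.58 = 4.85 ft.
Head loss: ΔE = (y₂ − y₁)³/(4y₁y₂) = (4.85 − 1.58)³/(4×1.58×4.85) = 34.9/30.6 = 1.14 ft.

ΔE = 1.14 ft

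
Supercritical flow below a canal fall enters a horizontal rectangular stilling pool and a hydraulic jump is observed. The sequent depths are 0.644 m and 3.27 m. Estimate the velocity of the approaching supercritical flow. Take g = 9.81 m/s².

V₁ = 9.87 m/s

For a rectangular channel the momentum equation gives q² = ½·g·y₁·y₂·(y₁ + y₂) = ½×9.81×0.644×3.27×3.91 = 40.4.
q = √40.4 = 6.36 m²/s.
V₁ = q/y₁ = 6.36/0.644 = 9.87 m/s.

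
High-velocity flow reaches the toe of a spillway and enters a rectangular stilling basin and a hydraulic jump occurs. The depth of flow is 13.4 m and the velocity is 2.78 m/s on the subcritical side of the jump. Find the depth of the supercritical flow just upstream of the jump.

y₁ = 1.42 m

Fr₂ = V₂/√(g·y₂) = 2.78/√(9.81×13.4) = 0.242.
The Bélanger relation is symmetric: y₁/y₂ = ½[√(1 + 8Fr₂²) − 1] = ½[√1.470 − 1] = 0.106.
y₁ = 0.106 × 13.4 = 1.42 m.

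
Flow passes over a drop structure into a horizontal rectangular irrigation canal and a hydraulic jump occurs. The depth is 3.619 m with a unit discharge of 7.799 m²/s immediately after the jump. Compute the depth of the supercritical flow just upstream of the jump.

y₁ = 0.7791 m

V₂ = q/y₂ = 7.799/3.619 = 2.155 m/s; Fr₂ = V₂/√(g·y₂) = 0.3617.
From the momentum equation (using Fr₂), y₁/y₂ = ½[√(1 + 8Fr₂²) − 1] = ½[√2.0465 − 1] = 0.2153.
y₁ = 0.2153 × 3.619 = 0.7791 m.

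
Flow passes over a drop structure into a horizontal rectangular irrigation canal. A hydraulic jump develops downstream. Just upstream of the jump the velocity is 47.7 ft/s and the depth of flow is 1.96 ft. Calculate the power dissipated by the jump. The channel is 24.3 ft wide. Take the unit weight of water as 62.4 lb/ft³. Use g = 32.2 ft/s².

P = 5425 hp

Fr₁ = V₁/√(g·y₁) = 47.7/√(32.2×1.96) = 6.00.
Sequent-depth ratio: y₂/y₁ = ½[√(1 + 8Fr₁²) − 1] = ½[√289.4 − 1] = 8.01.
y₂ = 8.01 × 1.96 = 15.7 ft.
q = V₁·y₁ = 47.7 × 1.96 = 93.5 ft²/s. V₂ = q/y₂ = 93.5/15.7 = 5.96 ft/s. E₁ = y₁ + V₁²/2g = 37.3 ft; E₂ = y₂ + V₂²/2g = 16.2 ft. ΔE = E₁ − E₂ = 21.0 ft.
Q = q·b = 93.5 × 24.3 = 2272 cfs. P = γ·Q·ΔE/550 = 62.4 × 2272 × 21.0 / 550 = 5425 hp.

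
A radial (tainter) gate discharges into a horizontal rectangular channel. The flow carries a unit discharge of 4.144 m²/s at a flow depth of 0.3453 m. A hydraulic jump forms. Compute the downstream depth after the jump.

V₁ = q/y₁ = 4.144/0.3453 = 12.00 m/s. Fr₁ = V₁/√(g·y₁) = 12.00/√(9.81×0.3453) = 6.521.
From the momentum equation for a rectangular channel, y₂/y₁ = ½[√(1 + 8Fr₁²) − 1] = ½[√341.15 − 1] = 8.735.
y₂ = 8.735 × 0.3453 = 3.016 m.

y₂ = 3.016 m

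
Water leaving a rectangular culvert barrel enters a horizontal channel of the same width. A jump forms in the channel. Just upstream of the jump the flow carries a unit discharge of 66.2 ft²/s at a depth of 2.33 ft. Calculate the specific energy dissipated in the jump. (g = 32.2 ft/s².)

V₁ = q/y₁ = 66.2/2.33 = 28.4 ft/s. Fr₁ = V₁/√(g·y₁) = 28.4/√(32.2×2.33) = 3.28.
Conjugate-depth relation: y₂/y₁ = ½[√(1 + 8Fr₁²) − 1] = ½[√87.08 − 1] = 4.17.
y₂ = 4.17 × 2.33 = 9.71 ft.
Head loss: ΔE = (y₂ − y₁)³/(4y₁y₂) = (9.71 − 2.33)³/(4×2.33×9.71) = 401/90.5 = 4.44 ft.

ΔE = 4.44 ft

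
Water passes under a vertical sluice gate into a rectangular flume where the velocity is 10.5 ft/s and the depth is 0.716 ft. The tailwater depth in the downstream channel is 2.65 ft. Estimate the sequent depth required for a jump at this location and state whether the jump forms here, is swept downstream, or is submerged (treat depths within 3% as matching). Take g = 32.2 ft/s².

Fr₁ = V₁/√(g·y₁) = 10.5/√(32.2×0.716) = 2.19.
Bélanger equation: y₂/y₁ = ½[√(1 + 8Fr₁²) − 1] = ½[√39.26 − 1] = 2.63.
y₂ = 2.63 × 0.716 = 1.89 ft.
Tailwater y_tw = 2.65 ft: y_tw > y₂, so the jump is submerged.

y₂ = 1.89 ft; the jump is submerged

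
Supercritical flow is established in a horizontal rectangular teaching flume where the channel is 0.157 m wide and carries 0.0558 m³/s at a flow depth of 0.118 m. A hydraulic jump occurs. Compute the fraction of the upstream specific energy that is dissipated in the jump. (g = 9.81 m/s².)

q = Q/b = 0.0558/0.157 = 0.355 m²/s; V₁ = q/y₁ = 3.01 m/s. Fr₁ = V₁/√(g·y₁) = 2.80.
Conjugate-depth relation: y₂/y₁ = ½[√(1 + 8Fr₁²) − 1] = ½[√63.70 − 1] = 3.49.
y₂ = 3.49 × 0.118 = 0.412 m.
E₁ = y₁ + V₁²/2g = 0.580 m. ΔE = (y₂ − y₁)³/(4y₁y₂) = 0.131 m. ΔE/E₁ = 0.131/0.580 = 0.225.

ΔE/E₁ = 0.225 (22.5%)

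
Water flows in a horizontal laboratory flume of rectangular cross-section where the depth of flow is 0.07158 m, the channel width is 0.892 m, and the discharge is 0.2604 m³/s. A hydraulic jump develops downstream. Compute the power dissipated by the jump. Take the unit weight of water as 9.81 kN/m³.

P = 1.125 kW

q = Q/b = 0.2604/0.892 = 0.2919 m²/s; V₁ = q/y₁ = 4.078 m/s. Fr₁ = V₁/√(g·y₁) = 4.867.
Conjugate-depth relation: y₂/y₁ = ½[√(1 + 8Fr₁²) − 1] = ½[√190.50 − 1] = 6.401.
y₂ = 6.401 × 0.07158 = 0.4582 m.
V₂ = q/y₂ = 0.2919/0.4582 = 0.6371 m/s. E₁ = y₁ + V₁²/2g = 0.9193 m; E₂ = y₂ + V₂²/2g = 0.4789 m. ΔE = E₁ − E₂ = 0.4405 m.
P = γ·Q·ΔE = 9.81 × 0.2604 × 0.4405 = 1.125 kW.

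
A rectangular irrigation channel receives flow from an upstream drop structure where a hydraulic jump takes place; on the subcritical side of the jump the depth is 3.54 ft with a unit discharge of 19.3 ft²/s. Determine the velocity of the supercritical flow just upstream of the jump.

V₂ = q/y₂ = 19.3/3.54 = 5.45 ft/s; Fr₂ = V₂/√(g·y₂) = 0.511.
Since the conjugate-depth ratio holds either way, y₁/y₂ = ½[√(1 + 8Fr₂²) − 1] = ½[√3.086 − 1] = 0.378.
y₁ = 0.378 × 3.54 = 1.34 ft.
V₁ = q/y₁ = 19.3/1.34 = 14.4 ft/s.

V₁ = 14.4 ft/s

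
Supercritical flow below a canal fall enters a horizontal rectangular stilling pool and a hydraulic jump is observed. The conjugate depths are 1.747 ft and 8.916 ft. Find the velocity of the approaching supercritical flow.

For a rectangular channel the momentum equation gives q² = ½·g·y₁·y₂·(y₁ + y₂) = ½×32.2×1.747×8.916×10.66 = 2674.
q = √2674 = 51.71 ft²/s.
V₁ = q/y₁ = 51.71/1.747 = 29.60 ft/s.

V₁ = 29.60 ft/s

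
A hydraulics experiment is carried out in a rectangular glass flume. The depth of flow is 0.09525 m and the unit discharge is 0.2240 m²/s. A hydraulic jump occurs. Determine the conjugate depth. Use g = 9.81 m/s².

V₁ = q/y₁ = 0.2240/0.09525 = 2.352 m/s. Fr₁ = V₁/√(g·y₁) = 2.352/√(9.81×0.09525) = 2.433.
Conjugate-depth relation: y₂/y₁ = ½[√(1 + 8Fr₁²) − 1] = ½[√48.350 − 1] = 2.977.
y₂ = 2.977 × 0.09525 = 0.2835 m.

y₂ = 0.2835 m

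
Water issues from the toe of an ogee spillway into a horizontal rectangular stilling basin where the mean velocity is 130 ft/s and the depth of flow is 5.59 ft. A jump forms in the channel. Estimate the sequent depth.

y₂ = 73.9 ft

Fr₁ = V₁/√(g·y₁) = 130/√(32.2×5.59) = 9.69.
Bélanger equation: y₂/y₁ = ½[√(1 + 8Fr₁²) − 1] = ½[√752.1 − 1] = 13.2.
y₂ = 13.2 × 5.59 = 73.9 ft.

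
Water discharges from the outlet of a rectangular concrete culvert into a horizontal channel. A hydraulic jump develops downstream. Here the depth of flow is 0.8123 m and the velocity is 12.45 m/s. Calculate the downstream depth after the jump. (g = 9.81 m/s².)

Fr₁ = V₁/√(g·y₁) = 12.45/√(9.81×0.8123) = 4.410.
By Bélanger, y₂/y₁ = ½[√(1 + 8Fr₁²) − 1] = ½[√156.61 − 1] = 5.757.
y₂ = 5.757 × 0.8123 = 4.677 m.

y₂ = 4.677 m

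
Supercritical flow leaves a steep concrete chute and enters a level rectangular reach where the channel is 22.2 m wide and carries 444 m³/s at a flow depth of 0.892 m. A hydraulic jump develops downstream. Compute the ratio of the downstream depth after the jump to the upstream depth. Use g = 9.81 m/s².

y₂/y₁ = 10.2

q = Q/b = 444/22.2 = 20.0 m²/s; V₁ = q/y₁ = 22.4 m/s. Fr₁ = V₁/√(g·y₁) = 7.58.
Conjugate-depth relation: y₂/y₁ = ½[√(1 + 8Fr₁²) − 1] = ½[√460.6 − 1] = 10.2.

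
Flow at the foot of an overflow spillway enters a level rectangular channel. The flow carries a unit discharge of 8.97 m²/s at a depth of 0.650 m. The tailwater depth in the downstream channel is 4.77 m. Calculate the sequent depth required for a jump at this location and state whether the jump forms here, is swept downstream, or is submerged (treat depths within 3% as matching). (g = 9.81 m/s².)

y₂ = 4.71 m; the jump forms here

V₁ = q/y₁ = 8.97/0.650 = 13.8 m/s. Fr₁ = V₁/√(g·y₁) = 13.8/√(9.81×0.650) = 5.46.
From the momentum equation for a rectangular channel, y₂/y₁ = ½[√(1 + 8Fr₁²) − 1] = ½[√239.9 − 1] = 7.24.
y₂ = 7.24 × 0.650 = 4.71 m.
Tailwater y_tw = 4.77 m: y_tw ≈ y₂, so the jump forms here.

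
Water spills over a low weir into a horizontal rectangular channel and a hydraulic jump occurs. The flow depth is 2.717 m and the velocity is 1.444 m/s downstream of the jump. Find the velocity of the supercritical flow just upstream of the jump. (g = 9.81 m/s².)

V₁ = 10.50 m/s

Fr₂ = V₂/√(g·y₂) = 1.444/√(9.81×2.717) = 0.2797.
Applying the sequent-depth relation in reverse, y₁/y₂ = ½[√(1 + 8Fr₂²) − 1] = ½[√1.6258 − 1] = 0.1375.
y₁ = 0.1375 × 2.717 = 0.3737 m.
V₁ = q/y₁ = 3.923/0.3737 = 10.50 m/s.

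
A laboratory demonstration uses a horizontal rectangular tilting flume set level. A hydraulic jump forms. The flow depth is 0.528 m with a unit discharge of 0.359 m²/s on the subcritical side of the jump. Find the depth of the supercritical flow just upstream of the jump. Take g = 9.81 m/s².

V₂ = q/y₂ = 0.359/0.528 = 0.680 m/s; Fr₂ = V₂/√(g·y₂) = 0.299.
From the momentum equation (using Fr₂), y₁/y₂ = ½[√(1 + 8Fr₂²) − 1] = ½[√1.714 − 1] = 0.155.
y₁ = 0.155 × 0.528 = 0.0816 m.

y₁ = 0.0816 m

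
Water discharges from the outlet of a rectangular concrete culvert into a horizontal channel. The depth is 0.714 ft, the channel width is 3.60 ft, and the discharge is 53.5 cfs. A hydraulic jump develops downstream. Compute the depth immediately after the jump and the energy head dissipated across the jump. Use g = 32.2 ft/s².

q = Q/b = 53.5/3.60 = 14.9 ft²/s; V₁ = q/y₁ = 20.8 ft/s. Fr₁ = V₁/√(g·y₁) = 4.34.
By Bélanger, y₂/y₁ = ½[√(1 + 8Fr₁²) − 1] = ½[√151.7 − 1] = 5.66.
y₂ = 5.66 × 0.714 = 4.04 ft.
Head loss: ΔE = (y₂ − y₁)³/(4y₁y₂) = (4.04 − 0.714)³/(4×0.714×4.04) = 36.8/11.5 = 3.19 ft.

y₂ = 4.04 ft; ΔE = 3.19 ft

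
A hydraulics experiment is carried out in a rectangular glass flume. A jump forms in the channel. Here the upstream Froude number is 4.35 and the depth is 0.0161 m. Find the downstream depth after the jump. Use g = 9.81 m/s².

y₂ = 0.0913 m

Fr₁ = 4.35 (given).
By Bélanger, y₂/y₁ = ½[√(1 + 8Fr₁²) − 1] = ½[√152.4 − 1] = 5.67.
y₂ = 5.67 × 0.0161 = 0.0913 m.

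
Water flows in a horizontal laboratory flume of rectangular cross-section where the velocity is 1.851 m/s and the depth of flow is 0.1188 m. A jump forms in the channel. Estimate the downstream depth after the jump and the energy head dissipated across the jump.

y₂ = 0.2347 m; ΔE = 0.01397 m

Fr₁ = V₁/√(g·y₁) = 1.851/√(9.81×0.1188) = 1.715.
By Bélanger, y₂/y₁ = ½[√(1 + 8Fr₁²) − 1] = ½[√24.519 − 1] = 1.976.
y₂ = 1.976 × 0.1188 = 0.2347 m.
Head loss: ΔE = (y₂ − y₁)³/(4y₁y₂) = (0.2347 − 0.1188)³/(4×0.1188×0.2347) = 0.001558/0.1115 = 0.01397 m.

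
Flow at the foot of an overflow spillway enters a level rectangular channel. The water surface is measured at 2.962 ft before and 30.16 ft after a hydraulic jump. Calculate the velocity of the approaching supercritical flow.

V₁ = 73.69 ft/s

For a rectangular channel the momentum equation gives q² = ½·g·y₁·y₂·(y₁ + y₂) = ½×32.2×2.962×30.16×33.12 = 47639.
q = √47639 = 218.3 ft²/s.
V₁ = q/y₁ = 218.3/2.962 = 73.69 ft/s.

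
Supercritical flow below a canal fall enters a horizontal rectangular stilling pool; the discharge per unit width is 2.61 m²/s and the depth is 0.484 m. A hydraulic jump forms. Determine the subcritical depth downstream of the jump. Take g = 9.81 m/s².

y₂ = 1.47 m

V₁ = q/y₁ = 2.61/0.484 = 5.39 m/s. Fr₁ = V₁/√(g·y₁) = 5.39/√(9.81×0.484) = 2.47.
Bélanger equation: y₂/y₁ = ½[√(1 + 8Fr₁²) − 1] = ½[√50.00 − 1] = 3.04.
y₂ = 3.04 × 0.484 = 1.47 m.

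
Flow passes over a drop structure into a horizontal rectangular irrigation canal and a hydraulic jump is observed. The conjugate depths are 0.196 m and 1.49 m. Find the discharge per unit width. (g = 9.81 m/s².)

q = 1.55 m²/s

For a rectangular channel the momentum equation gives q² = ½·g·y₁·y₂·(y₁ + y₂) = ½×9.81×0.196×1.49×1.69 = 2.42.
q = √2.42 = 1.55 m²/s.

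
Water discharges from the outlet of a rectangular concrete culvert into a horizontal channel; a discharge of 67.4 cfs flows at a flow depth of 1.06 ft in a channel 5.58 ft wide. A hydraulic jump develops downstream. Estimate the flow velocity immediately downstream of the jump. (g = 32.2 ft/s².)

q = Q/b = 67.4/5.58 = 12.1 ft²/s; V₁ = q/y₁ = 11.4 ft/s. Fr₁ = V₁/√(g·y₁) = 1.95.
From the momentum equation for a rectangular channel, y₂/y₁ = ½[√(1 + 8Fr₁²) − 1] = ½[√31.43 − 1] = 2.30.
y₂ = 2.30 × 1.06 = 2.44 ft.
V₂ = q/y₂ = 12.1/2.44 = 4.95 ft/s.

V₂ = 4.95 ft/s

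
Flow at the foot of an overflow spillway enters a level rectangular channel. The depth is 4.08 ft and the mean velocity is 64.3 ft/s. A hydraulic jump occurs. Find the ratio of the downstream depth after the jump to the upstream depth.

Fr₁ = V₁/√(g·y₁) = 64.3/√(32.2×4.08) = 5.61.
Sequent-depth ratio: y₂/y₁ = ½[√(1 + 8Fr₁²) − 1] = ½[√252.8 − 1] = 7.45.

y₂/y₁ = 7.45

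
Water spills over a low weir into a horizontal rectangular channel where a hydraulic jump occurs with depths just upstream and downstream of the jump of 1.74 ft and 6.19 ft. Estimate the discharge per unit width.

q = 37.1 ft²/s

For a rectangular channel the momentum equation gives q² = ½·g·y₁·y₂·(y₁ + y₂) = ½×32.2×1.74×6.19×7.93 = 1375.
q = √1375 = 37.1 ft²/s.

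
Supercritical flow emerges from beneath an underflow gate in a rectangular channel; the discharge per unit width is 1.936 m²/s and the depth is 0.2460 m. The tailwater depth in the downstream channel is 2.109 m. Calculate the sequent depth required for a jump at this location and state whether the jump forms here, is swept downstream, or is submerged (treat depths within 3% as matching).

y₂ = 1.644 m; the jump is submerged

V₁ = q/y₁ = 1.936/0.2460 = 7.870 m/s. Fr₁ = V₁/√(g·y₁) = 7.870/√(9.81×0.2460) = 5.066.
From the momentum equation for a rectangular channel, y₂/y₁ = ½[√(1 + 8Fr₁²) − 1] = ½[√206.32 − 1] = 6.682.
y₂ = 6.682 × 0.2460 = 1.644 m.
Tailwater y_tw = 2.109 m: y_tw > y₂, so the jump is submerged.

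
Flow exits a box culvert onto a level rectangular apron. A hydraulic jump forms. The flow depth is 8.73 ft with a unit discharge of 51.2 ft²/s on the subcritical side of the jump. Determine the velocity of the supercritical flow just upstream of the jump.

V₂ = q/y₂ = 51.2/8.73 = 5.86 ft/s; Fr₂ = V₂/√(g·y₂) = 0.350.
From the momentum equation (using Fr₂), y₁/y₂ = ½[√(1 + 8Fr₂²) − 1] = ½[√1.979 − 1] = 0.203.
y₁ = 0.203 × 8.73 = 1.78 ft.
V₁ = q/y₁ = 51.2/1.78 = 28.8 ft/s.

V₁ = 28.8 ft/s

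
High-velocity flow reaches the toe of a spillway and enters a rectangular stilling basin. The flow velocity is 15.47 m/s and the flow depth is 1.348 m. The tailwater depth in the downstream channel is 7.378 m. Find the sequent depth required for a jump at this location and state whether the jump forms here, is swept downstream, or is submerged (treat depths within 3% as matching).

Fr₁ = V₁/√(g·y₁) = 15.47/√(9.81×1.348) = 4.254.
Sequent-depth ratio: y₂/y₁ = ½[√(1 + 8Fr₁²) − 1] = ½[√145.78 − 1] = 5.537.
y₂ = 5.537 × 1.348 = 7.464 m.
Tailwater y_tw = 7.378 m: y_tw ≈ y₂, so the jump forms here.

y₂ = 7.464 m; the jump forms here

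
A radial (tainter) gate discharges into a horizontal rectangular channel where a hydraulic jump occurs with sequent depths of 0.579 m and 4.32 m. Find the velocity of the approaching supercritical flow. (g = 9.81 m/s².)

V₁ = 13.4 m/s

For a rectangular channel the momentum equation gives q² = ½·g·y₁·y₂·(y₁ + y₂) = ½×9.81×0.579×4.32×4.90 = 60.1.
q = √60.1 = 7.75 m²/s.
V₁ = q/y₁ = 7.75/0.579 = 13.4 m/s.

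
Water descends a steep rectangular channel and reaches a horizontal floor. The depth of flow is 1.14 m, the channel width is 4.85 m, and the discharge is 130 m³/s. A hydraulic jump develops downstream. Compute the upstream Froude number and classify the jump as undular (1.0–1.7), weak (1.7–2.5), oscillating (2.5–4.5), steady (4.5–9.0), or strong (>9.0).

Fr₁ = 7.03; steady jump

q = Q/b = 130/4.85 = 26.8 m²/s; V₁ = q/y₁ = 23.5 m/s. Fr₁ = V₁/√(g·y₁) = 7.03.
Fr₁ = 7.03 lies in the steady range.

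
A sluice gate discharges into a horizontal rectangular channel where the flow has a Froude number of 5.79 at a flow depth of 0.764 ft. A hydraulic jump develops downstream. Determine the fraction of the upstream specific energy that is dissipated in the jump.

ΔE/E₁ = 0.550 (55.0%)

Fr₁ = 5.79 (given).
Conjugate-depth relation: y₂/y₁ = ½[√(1 + 8Fr₁²) − 1] = ½[√269.2 − 1] = 7.70.
y₂ = 7.70 × 0.764 = 5.89 ft.
E₁ = y₁(1 + Fr₁²/2) = 0.764×(1 + 5.79²/2) = 13.6 ft. ΔE = (y₂ − y₁)³/(4y₁y₂) = 7.47 ft. ΔE/E₁ = 7.47/13.6 = 0.550.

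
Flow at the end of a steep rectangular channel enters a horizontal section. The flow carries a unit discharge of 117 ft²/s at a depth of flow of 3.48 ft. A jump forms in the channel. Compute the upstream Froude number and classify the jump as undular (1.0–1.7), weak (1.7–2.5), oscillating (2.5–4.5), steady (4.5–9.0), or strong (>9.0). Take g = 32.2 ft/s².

V₁ = q/y₁ = 117/3.48 = 33.6 ft/s. Fr₁ = V₁/√(g·y₁) = 33.6/√(32.2×3.48) = 3.18.
Fr₁ = 3.18 lies in the oscillating range.

Fr₁ = 3.18; oscillating jump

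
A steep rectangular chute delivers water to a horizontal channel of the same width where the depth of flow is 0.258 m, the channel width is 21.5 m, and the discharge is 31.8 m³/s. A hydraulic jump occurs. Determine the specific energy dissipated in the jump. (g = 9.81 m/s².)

q = Q/b = 31.8/21.5 = 1.48 m²/s; V₁ = q/y₁ = 5.73 m/s. Fr₁ = V₁/√(g·y₁) = 3.60.
Conjugate-depth relation: y₂/y₁ = ½[√(1 + 8Fr₁²) − 1] = ½[√104.9 − 1] = 4.62.
y₂ = 4.62 × 0.258 = 1.19 m.
Head loss: ΔE = (y₂ − y₁)³/(4y₁y₂) = (1.19 − 0.258)³/(4×0.258×1.19) = 0.815/1.23 = 0.663 m.

ΔE = 0.663 m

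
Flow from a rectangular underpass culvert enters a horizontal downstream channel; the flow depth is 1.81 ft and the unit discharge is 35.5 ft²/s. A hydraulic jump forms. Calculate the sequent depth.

V₁ = q/y₁ = 35.5/1.81 = 19.6 ft/s. Fr₁ = V₁/√(g·y₁) = 19.6/√(32.2×1.81) = 2.57.
Conjugate-depth relation: y₂/y₁ = ½[√(1 + 8Fr₁²) − 1] = ½[√53.80 − 1] = 3.17.
y₂ = 3.17 × 1.81 = 5.73 ft.

y₂ = 5.73 ft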